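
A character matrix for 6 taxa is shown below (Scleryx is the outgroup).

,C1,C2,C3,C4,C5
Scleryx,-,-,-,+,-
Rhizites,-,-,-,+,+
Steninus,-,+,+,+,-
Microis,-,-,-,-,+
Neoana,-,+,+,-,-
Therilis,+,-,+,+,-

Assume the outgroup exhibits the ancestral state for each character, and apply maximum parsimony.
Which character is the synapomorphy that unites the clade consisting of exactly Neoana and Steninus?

Character polarity is set by the outgroup: the derived state is whichever differs from the outgroup's state, so for C4 the derived state is '-', and for the remaining characters it is '+'.
C1: derived state '+' in Therilis only — an autapomorphy, so it tells us nothing about relationships among taxa.
Only Neoana and Steninus show the derived state '+' for C2, supporting them as a clade.
C3 (derived state '+') is shared by Neoana, Steninus, and Therilis — a synapomorphy uniting that clade.
C4 (state '-') occurs in Microis and Neoana but conflicts with the nesting implied by the other characters — most parsimoniously interpreted as homoplasy.
Only Microis and Rhizites show the derived state '+' for C5, supporting them as a clade.
Most parsimonious ingroup topology: ((Rhizites,Microis),((Steninus,Neoana),Therilis)).
The clade {Neoana, Steninus} is supported by C2: its derived state '+' occurs in exactly those taxa and in no other taxon (including the outgroup).

C2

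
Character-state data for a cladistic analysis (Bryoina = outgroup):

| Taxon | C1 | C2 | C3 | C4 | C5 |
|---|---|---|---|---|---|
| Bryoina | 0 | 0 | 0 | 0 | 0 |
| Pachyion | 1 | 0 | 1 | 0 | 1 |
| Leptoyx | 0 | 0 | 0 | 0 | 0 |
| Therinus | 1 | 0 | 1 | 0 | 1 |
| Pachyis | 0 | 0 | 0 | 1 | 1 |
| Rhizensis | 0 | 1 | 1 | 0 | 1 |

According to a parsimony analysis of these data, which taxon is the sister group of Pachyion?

Therinus

The outgroup has state '0' for every character, so '1' is the derived state throughout.
C1 (derived state '1') is shared by Pachyion and Therinus — a synapomorphy uniting that clade.
C2 (derived state '1') is unique to Rhizensis (autapomorphy; uninformative for grouping).
Only Pachyion, Rhizensis, and Therinus show the derived state '1' for C3, supporting them as a clade.
C4: derived state '1' in Pachyis only — an autapomorphy, so it tells us nothing about relationships among taxa.
Only Pachyion, Pachyis, Rhizensis, and Therinus show the derived state '1' for C5, supporting them as a clade.
Most parsimonious ingroup topology: ((((Pachyion,Therinus),Rhizensis),Pachyis),Leptoyx).
Pachyion and Therinus form a cherry on this tree, so they are sister taxa.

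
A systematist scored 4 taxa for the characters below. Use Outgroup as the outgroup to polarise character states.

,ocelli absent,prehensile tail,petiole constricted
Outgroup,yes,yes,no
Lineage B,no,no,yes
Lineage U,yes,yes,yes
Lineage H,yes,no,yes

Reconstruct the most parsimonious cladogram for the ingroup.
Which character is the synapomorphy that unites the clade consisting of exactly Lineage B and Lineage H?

prehensile tail

Character polarity is set by the outgroup: the derived state is whichever differs from the outgroup's state, so for ocelli absent, prehensile tail the derived state is 'no', and for the remaining characters it is 'yes'.
ocelli absent (derived state 'no') is unique to Lineage B (autapomorphy; uninformative for grouping).
prehensile tail (derived state 'no') is shared by Lineage B and Lineage H — a synapomorphy uniting that clade.
petiole constricted (derived state 'yes') is shared by all ingroup taxa — unites the whole ingroup.
Most parsimonious ingroup topology: ((Lineage B,Lineage H),Lineage U).
The clade {Lineage B, Lineage H} is supported by prehensile tail: its derived state 'no' occurs in exactly those taxa and in no other taxon (including the outgroup).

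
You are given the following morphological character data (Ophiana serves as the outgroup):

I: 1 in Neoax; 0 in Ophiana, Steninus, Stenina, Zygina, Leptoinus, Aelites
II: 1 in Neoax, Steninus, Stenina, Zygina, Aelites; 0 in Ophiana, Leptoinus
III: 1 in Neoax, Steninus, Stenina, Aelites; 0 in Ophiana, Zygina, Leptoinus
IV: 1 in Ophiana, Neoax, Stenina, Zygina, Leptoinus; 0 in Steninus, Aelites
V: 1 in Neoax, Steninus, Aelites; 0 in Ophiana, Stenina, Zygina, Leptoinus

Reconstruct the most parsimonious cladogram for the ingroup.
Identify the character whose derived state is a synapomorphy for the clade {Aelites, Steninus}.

Character polarity is set by the outgroup: the derived state is whichever differs from the outgroup's state, so for IV the derived state is '0', and for the remaining characters it is '1'.
I: derived state '1' in Neoax only — an autapomorphy, so it tells us nothing about relationships among taxa.
II (derived state '1') is shared by Aelites, Neoax, Stenina, Steninus, and Zygina — a synapomorphy uniting that clade.
Only Aelites, Neoax, Stenina, and Steninus show the derived state '1' for III, supporting them as a clade.
IV: derived state '0' in Aelites and Steninus only — synapomorphy for {Aelites, Steninus}.
V: derived state '1' in Aelites, Neoax, and Steninus only — synapomorphy for {Aelites, Neoax, Steninus}.
Most parsimonious ingroup topology: ((((Neoax,(Steninus,Aelites)),Stenina),Zygina),Leptoinus).
The clade {Aelites, Steninus} is supported by IV: its derived state '0' occurs in exactly those taxa and in no other taxon (including the outgroup).

IV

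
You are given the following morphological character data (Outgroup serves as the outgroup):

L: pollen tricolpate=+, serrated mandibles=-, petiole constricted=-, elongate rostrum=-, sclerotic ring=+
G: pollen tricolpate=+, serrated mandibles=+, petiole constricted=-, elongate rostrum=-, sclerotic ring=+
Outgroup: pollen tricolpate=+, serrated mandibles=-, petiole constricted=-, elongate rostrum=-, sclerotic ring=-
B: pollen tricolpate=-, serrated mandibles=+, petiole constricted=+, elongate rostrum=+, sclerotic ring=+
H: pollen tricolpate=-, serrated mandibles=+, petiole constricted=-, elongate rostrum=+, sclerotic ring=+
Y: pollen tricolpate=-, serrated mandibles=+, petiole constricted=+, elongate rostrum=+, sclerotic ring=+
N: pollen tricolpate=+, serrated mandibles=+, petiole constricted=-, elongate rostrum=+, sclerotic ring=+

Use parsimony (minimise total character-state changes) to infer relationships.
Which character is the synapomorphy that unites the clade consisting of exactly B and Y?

Character polarity is set by the outgroup: the derived state is whichever differs from the outgroup's state, so for pollen tricolpate the derived state is '-', and for the remaining characters it is '+'.
pollen tricolpate (derived state '-') is shared by B, H, and Y — a synapomorphy uniting that clade.
Only B, G, H, N, and Y show the derived state '+' for serrated mandibles, supporting them as a clade.
Only B and Y show the derived state '+' for petiole constricted, supporting them as a clade.
elongate rostrum: derived state '+' in B, H, N, and Y only — synapomorphy for {B, H, N, Y}.
All ingroup taxa share the derived state '+' for sclerotic ring; it defines the ingroup but does not resolve relationships within it.
Most parsimonious ingroup topology: (((((B,Y),H),N),G),L).
The clade {B, Y} is supported by petiole constricted: its derived state '+' occurs in exactly those taxa and in no other taxon (including the outgroup).

petiole constricted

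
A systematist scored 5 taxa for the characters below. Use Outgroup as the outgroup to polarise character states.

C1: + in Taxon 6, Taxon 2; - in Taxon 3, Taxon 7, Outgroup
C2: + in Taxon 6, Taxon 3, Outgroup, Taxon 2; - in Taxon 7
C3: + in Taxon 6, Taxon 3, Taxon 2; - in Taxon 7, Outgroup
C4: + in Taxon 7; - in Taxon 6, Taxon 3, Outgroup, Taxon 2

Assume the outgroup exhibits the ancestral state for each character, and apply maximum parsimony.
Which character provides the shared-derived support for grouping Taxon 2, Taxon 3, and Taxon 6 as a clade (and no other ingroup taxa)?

Character polarity is set by the outgroup: the derived state is whichever differs from the outgroup's state, so for C2 the derived state is '-', and for the remaining characters it is '+'.
Only Taxon 2 and Taxon 6 show the derived state '+' for C1, supporting them as a clade.
C2: derived state '-' in Taxon 7 only — an autapomorphy, so it tells us nothing about relationships among taxa.
C3 (derived state '+') is shared by Taxon 2, Taxon 3, and Taxon 6 — a synapomorphy uniting that clade.
C4 (derived state '+') is unique to Taxon 7 (autapomorphy; uninformative for grouping).
Most parsimonious ingroup topology: ((Taxon 3,(Taxon 2,Taxon 6)),Taxon 7).
The clade {Taxon 2, Taxon 3, Taxon 6} is supported by C3: its derived state '+' occurs in exactly those taxa and in no other taxon (including the outgroup).

C3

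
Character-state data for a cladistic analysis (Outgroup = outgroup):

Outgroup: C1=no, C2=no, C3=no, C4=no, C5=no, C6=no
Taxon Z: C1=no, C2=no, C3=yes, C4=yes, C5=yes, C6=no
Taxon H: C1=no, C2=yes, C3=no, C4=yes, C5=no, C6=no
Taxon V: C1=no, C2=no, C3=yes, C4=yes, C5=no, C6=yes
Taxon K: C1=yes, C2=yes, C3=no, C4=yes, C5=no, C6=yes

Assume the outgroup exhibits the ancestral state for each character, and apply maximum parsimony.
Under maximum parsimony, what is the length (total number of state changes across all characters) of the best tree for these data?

The outgroup has state 'no' for every character, so 'yes' is the derived state throughout.
C1 (derived state 'yes') is unique to Taxon K (autapomorphy; uninformative for grouping).
C2: derived state 'yes' in Taxon H and Taxon K only — synapomorphy for {Taxon H, Taxon K}.
C3: derived state 'yes' in Taxon V and Taxon Z only — synapomorphy for {Taxon V, Taxon Z}.
C4 (derived state 'yes') is shared by all ingroup taxa — unites the whole ingroup.
C5: derived state 'yes' in Taxon Z only — an autapomorphy, so it tells us nothing about relationships among taxa.
C6 (state 'yes') occurs in Taxon K and Taxon V but conflicts with the nesting implied by the other characters — most parsimoniously interpreted as homoplasy.
Most parsimonious ingroup topology: ((Taxon Z,Taxon V),(Taxon H,Taxon K)).
Changes per character on this tree: C1: 1; C2: 1; C3: 1; C4: 1; C5: 1; C6: 2.
Total = 7.

7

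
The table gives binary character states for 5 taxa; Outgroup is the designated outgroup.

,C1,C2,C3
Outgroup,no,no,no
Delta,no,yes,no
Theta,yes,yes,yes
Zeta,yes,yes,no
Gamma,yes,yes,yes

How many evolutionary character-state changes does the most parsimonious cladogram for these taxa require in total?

3

The outgroup has state 'no' for every character, so 'yes' is the derived state throughout.
C1 (derived state 'yes') is shared by Gamma, Theta, and Zeta — a synapomorphy uniting that clade.
All ingroup taxa share the derived state 'yes' for C2; it defines the ingroup but does not resolve relationships within it.
Only Gamma and Theta show the derived state 'yes' for C3, supporting them as a clade.
Most parsimonious ingroup topology: (Delta,((Theta,Gamma),Zeta)).
Changes per character on this tree: C1: 1; C2: 1; C3: 1.
Total = 3.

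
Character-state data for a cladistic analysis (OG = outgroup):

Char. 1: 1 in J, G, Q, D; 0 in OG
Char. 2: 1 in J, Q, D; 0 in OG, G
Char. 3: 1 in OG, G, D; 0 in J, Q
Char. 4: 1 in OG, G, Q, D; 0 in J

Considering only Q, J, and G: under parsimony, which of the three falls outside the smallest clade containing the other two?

Character polarity is set by the outgroup: the derived state is whichever differs from the outgroup's state, so for Char. 3, Char. 4 the derived state is '0', and for the remaining characters it is '1'.
All ingroup taxa share the derived state '1' for Char. 1; it defines the ingroup but does not resolve relationships within it.
Char. 2: derived state '1' in D, J, and Q only — synapomorphy for {D, J, Q}.
Only J and Q show the derived state '0' for Char. 3, supporting them as a clade.
Char. 4 (derived state '0') is unique to J (autapomorphy; uninformative for grouping).
Most parsimonious ingroup topology: (((J,Q),D),G).
Q and J share a more recent common ancestor with each other than either does with G, so G is the least closely related of the three.

G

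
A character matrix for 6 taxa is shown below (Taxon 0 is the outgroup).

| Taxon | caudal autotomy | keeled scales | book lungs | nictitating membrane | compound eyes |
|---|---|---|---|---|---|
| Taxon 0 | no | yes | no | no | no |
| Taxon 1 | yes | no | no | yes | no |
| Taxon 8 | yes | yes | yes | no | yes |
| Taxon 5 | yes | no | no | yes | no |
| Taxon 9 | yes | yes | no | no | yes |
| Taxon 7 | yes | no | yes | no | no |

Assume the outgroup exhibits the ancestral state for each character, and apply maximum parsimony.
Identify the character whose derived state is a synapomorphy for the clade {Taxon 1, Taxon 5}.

Character polarity is set by the outgroup: the derived state is whichever differs from the outgroup's state, so for keeled scales the derived state is 'no', and for the remaining characters it is 'yes'.
caudal autotomy (derived state 'yes') is shared by all ingroup taxa — unites the whole ingroup.
keeled scales (derived state 'no') is shared by Taxon 1, Taxon 5, and Taxon 7 — a synapomorphy uniting that clade.
book lungs (state 'yes') occurs in Taxon 7 and Taxon 8 but conflicts with the nesting implied by the other characters — most parsimoniously interpreted as homoplasy.
Only Taxon 1 and Taxon 5 show the derived state 'yes' for nictitating membrane, supporting them as a clade.
Only Taxon 8 and Taxon 9 show the derived state 'yes' for compound eyes, supporting them as a clade.
Most parsimonious ingroup topology: (((Taxon 1,Taxon 5),Taxon 7),(Taxon 8,Taxon 9)).
The clade {Taxon 1, Taxon 5} is supported by nictitating membrane: its derived state 'yes' occurs in exactly those taxa and in no other taxon (including the outgroup).

nictitating membrane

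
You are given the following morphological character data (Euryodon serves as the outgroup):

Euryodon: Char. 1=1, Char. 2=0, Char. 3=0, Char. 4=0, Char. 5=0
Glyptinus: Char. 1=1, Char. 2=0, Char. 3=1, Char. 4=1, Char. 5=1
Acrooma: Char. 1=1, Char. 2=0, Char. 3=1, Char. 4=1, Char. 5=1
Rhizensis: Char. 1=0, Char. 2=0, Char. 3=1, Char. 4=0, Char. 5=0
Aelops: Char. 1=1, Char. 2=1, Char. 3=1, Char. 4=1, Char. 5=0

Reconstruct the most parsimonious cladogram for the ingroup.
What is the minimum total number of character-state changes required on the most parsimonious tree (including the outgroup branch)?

5

Character polarity is set by the outgroup: the derived state is whichever differs from the outgroup's state, so for Char. 1 the derived state is '0', and for the remaining characters it is '1'.
Char. 1: derived state '0' in Rhizensis only — an autapomorphy, so it tells us nothing about relationships among taxa.
Char. 2 (derived state '1') is unique to Aelops (autapomorphy; uninformative for grouping).
All ingroup taxa share the derived state '1' for Char. 3; it defines the ingroup but does not resolve relationships within it.
Char. 4 (derived state '1') is shared by Acrooma, Aelops, and Glyptinus — a synapomorphy uniting that clade.
Only Acrooma and Glyptinus show the derived state '1' for Char. 5, supporting them as a clade.
Most parsimonious ingroup topology: (((Glyptinus,Acrooma),Aelops),Rhizensis).
Changes per character on this tree: Char. 1: 1; Char. 2: 1; Char. 3: 1; Char. 4: 1; Char. 5: 1.
Total = 5.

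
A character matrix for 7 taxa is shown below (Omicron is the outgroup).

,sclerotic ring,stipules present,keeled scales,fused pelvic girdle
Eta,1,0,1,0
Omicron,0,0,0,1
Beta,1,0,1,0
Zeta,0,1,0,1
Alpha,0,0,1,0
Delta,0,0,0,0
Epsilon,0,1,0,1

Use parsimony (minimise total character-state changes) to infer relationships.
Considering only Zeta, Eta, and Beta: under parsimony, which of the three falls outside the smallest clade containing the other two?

Character polarity is set by the outgroup: the derived state is whichever differs from the outgroup's state, so for fused pelvic girdle the derived state is '0', and for the remaining characters it is '1'.
sclerotic ring (derived state '1') is shared by Beta and Eta — a synapomorphy uniting that clade.
stipules present: derived state '1' in Epsilon and Zeta only — synapomorphy for {Epsilon, Zeta}.
Only Alpha, Beta, and Eta show the derived state '1' for keeled scales, supporting them as a clade.
Only Alpha, Beta, Delta, and Eta show the derived state '0' for fused pelvic girdle, supporting them as a clade.
Most parsimonious ingroup topology: ((Epsilon,Zeta),(((Beta,Eta),Alpha),Delta)).
Eta and Beta share a more recent common ancestor with each other than either does with Zeta, so Zeta is the least closely related of the three.

Zeta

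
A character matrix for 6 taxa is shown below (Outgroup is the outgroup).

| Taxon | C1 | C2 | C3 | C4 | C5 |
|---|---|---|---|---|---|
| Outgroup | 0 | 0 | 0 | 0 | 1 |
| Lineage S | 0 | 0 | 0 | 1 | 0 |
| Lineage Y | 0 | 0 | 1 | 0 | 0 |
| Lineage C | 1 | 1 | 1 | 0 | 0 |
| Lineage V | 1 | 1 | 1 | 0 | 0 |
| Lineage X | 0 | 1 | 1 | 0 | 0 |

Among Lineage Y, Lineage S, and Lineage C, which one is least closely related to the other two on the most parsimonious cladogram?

Lineage S

Character polarity is set by the outgroup: the derived state is whichever differs from the outgroup's state, so for C5 the derived state is '0', and for the remaining characters it is '1'.
Only Lineage C and Lineage V show the derived state '1' for C1, supporting them as a clade.
Only Lineage C, Lineage V, and Lineage X show the derived state '1' for C2, supporting them as a clade.
C3 (derived state '1') is shared by Lineage C, Lineage V, Lineage X, and Lineage Y — a synapomorphy uniting that clade.
C4: derived state '1' in Lineage S only — an autapomorphy, so it tells us nothing about relationships among taxa.
All ingroup taxa share the derived state '0' for C5; it defines the ingroup but does not resolve relationships within it.
Most parsimonious ingroup topology: (Lineage S,(Lineage Y,((Lineage C,Lineage V),Lineage X))).
Lineage C and Lineage Y share a more recent common ancestor with each other than either does with Lineage S, so Lineage S is the least closely related of the three.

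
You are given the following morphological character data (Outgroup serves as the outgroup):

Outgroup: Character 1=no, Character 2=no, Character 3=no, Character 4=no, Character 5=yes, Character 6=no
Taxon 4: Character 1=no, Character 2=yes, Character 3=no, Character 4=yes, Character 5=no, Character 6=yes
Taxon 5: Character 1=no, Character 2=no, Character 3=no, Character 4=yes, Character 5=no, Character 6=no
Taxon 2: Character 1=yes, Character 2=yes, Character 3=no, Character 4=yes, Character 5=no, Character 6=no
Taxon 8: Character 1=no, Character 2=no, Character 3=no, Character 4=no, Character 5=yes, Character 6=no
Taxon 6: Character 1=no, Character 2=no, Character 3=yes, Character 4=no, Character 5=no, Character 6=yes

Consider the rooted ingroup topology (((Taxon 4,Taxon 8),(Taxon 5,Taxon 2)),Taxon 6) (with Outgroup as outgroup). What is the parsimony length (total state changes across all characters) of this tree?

10

Map each character onto (((Taxon 4,Taxon 8),(Taxon 5,Taxon 2)),Taxon 6) (rooted by Outgroup) and count the minimum state changes it requires (Fitch parsimony):
Character 1: 1; Character 2: 2; Character 3: 1; Character 4: 2; Character 5: 2; Character 6: 2.
Total tree length = 10.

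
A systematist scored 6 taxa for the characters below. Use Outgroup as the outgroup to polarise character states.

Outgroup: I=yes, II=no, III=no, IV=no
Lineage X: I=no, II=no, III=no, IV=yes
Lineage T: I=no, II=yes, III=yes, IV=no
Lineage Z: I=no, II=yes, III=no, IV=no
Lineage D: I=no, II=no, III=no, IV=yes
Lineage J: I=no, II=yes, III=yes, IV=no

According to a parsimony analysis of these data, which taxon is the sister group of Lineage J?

Lineage T

Character polarity is set by the outgroup: the derived state is whichever differs from the outgroup's state, so for I the derived state is 'no', and for the remaining characters it is 'yes'.
I (derived state 'no') is shared by all ingroup taxa — unites the whole ingroup.
Only Lineage J, Lineage T, and Lineage Z show the derived state 'yes' for II, supporting them as a clade.
III: derived state 'yes' in Lineage J and Lineage T only — synapomorphy for {Lineage J, Lineage T}.
IV (derived state 'yes') is shared by Lineage D and Lineage X — a synapomorphy uniting that clade.
Most parsimonious ingroup topology: ((Lineage X,Lineage D),((Lineage T,Lineage J),Lineage Z)).
Lineage J and Lineage T form a cherry on this tree, so they are sister taxa.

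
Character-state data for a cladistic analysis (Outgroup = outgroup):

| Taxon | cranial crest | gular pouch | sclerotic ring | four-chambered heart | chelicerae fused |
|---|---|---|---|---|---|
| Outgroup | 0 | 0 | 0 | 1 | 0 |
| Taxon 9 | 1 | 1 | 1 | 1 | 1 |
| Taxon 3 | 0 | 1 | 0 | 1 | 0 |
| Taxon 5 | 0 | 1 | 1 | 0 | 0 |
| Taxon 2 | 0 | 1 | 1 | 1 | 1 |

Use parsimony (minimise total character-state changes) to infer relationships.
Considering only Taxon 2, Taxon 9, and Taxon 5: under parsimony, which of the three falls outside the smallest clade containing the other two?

Character polarity is set by the outgroup: the derived state is whichever differs from the outgroup's state, so for four-chambered heart the derived state is '0', and for the remaining characters it is '1'.
cranial crest (derived state '1') is unique to Taxon 9 (autapomorphy; uninformative for grouping).
gular pouch (derived state '1') is shared by all ingroup taxa — unites the whole ingroup.
sclerotic ring (derived state '1') is shared by Taxon 2, Taxon 5, and Taxon 9 — a synapomorphy uniting that clade.
four-chambered heart (derived state '0') is unique to Taxon 5 (autapomorphy; uninformative for grouping).
chelicerae fused (derived state '1') is shared by Taxon 2 and Taxon 9 — a synapomorphy uniting that clade.
Most parsimonious ingroup topology: (((Taxon 9,Taxon 2),Taxon 5),Taxon 3).
Taxon 9 and Taxon 2 share a more recent common ancestor with each other than either does with Taxon 5, so Taxon 5 is the least closely related of the three.

Taxon 5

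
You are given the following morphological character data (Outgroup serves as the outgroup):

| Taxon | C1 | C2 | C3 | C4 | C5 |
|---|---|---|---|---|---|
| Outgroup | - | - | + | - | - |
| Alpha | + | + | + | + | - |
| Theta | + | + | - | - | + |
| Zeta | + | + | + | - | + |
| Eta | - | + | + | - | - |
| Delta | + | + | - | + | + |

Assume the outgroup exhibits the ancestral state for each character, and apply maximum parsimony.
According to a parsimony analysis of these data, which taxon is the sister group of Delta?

Theta

Character polarity is set by the outgroup: the derived state is whichever differs from the outgroup's state, so for C3 the derived state is '-', and for the remaining characters it is '+'.
C1 (derived state '+') is shared by Alpha, Delta, Theta, and Zeta — a synapomorphy uniting that clade.
All ingroup taxa share the derived state '+' for C2; it defines the ingroup but does not resolve relationships within it.
C3 (derived state '-') is shared by Delta and Theta — a synapomorphy uniting that clade.
C4 groups Alpha and Delta, which is incompatible with the clades supported by the remaining characters; treating it as convergent (homoplasy) costs fewer steps than any alternative tree.
C5: derived state '+' in Delta, Theta, and Zeta only — synapomorphy for {Delta, Theta, Zeta}.
Most parsimonious ingroup topology: ((Alpha,((Theta,Delta),Zeta)),Eta).
Delta and Theta form a cherry on this tree, so they are sister taxa.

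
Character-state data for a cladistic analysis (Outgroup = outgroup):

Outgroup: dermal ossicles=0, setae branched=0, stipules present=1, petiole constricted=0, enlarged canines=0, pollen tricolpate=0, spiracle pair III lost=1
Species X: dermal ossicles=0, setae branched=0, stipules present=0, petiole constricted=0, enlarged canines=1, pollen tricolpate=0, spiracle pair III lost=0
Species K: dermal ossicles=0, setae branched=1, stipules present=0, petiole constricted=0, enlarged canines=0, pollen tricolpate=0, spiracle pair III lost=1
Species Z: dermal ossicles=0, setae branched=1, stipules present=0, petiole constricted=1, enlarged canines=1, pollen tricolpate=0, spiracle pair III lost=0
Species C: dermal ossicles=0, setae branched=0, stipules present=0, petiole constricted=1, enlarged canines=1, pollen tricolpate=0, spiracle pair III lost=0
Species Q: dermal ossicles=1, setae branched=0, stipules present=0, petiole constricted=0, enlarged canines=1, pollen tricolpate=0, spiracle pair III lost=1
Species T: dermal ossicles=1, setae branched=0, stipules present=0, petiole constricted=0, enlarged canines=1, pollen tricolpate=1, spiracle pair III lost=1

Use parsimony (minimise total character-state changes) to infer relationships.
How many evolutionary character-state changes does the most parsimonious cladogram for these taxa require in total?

8

Character polarity is set by the outgroup: the derived state is whichever differs from the outgroup's state, so for stipules present, spiracle pair III lost the derived state is '0', and for the remaining characters it is '1'.
Only Species Q and Species T show the derived state '1' for dermal ossicles, supporting them as a clade.
setae branched groups Species K and Species Z, which is incompatible with the clades supported by the remaining characters; treating it as convergent (homoplasy) costs fewer steps than any alternative tree.
All ingroup taxa share the derived state '0' for stipules present; it defines the ingroup but does not resolve relationships within it.
petiole constricted: derived state '1' in Species C and Species Z only — synapomorphy for {Species C, Species Z}.
enlarged canines: derived state '1' in Species C, Species Q, Species T, Species X, and Species Z only — synapomorphy for {Species C, Species Q, Species T, Species X, Species Z}.
pollen tricolpate (derived state '1') is unique to Species T (autapomorphy; uninformative for grouping).
Only Species C, Species X, and Species Z show the derived state '0' for spiracle pair III lost, supporting them as a clade.
Most parsimonious ingroup topology: (((Species X,(Species Z,Species C)),(Species Q,Species T)),Species K).
Changes per character on this tree: dermal ossicles: 1; setae branched: 2; stipules present: 1; petiole constricted: 1; enlarged canines: 1; pollen tricolpate: 1; spiracle pair III lost: 1.
Total = 8.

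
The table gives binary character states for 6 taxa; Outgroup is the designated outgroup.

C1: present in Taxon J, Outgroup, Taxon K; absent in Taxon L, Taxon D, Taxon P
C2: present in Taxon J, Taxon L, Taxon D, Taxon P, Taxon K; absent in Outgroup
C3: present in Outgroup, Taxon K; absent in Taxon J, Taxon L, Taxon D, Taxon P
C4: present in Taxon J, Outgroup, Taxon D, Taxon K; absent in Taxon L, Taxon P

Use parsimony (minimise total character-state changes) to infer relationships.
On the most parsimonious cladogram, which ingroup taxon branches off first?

Character polarity is set by the outgroup: the derived state is whichever differs from the outgroup's state, so for C1, C3, C4 the derived state is 'absent', and for the remaining characters it is 'present'.
C1 (derived state 'absent') is shared by Taxon D, Taxon L, and Taxon P — a synapomorphy uniting that clade.
All ingroup taxa share the derived state 'present' for C2; it defines the ingroup but does not resolve relationships within it.
C3: derived state 'absent' in Taxon D, Taxon J, Taxon L, and Taxon P only — synapomorphy for {Taxon D, Taxon J, Taxon L, Taxon P}.
Only Taxon L and Taxon P show the derived state 'absent' for C4, supporting them as a clade.
Most parsimonious ingroup topology: ((((Taxon L,Taxon P),Taxon D),Taxon J),Taxon K).
Taxon K is sister to the clade containing all other ingroup taxa, so it is the earliest-diverging (most basal) ingroup lineage.

Taxon K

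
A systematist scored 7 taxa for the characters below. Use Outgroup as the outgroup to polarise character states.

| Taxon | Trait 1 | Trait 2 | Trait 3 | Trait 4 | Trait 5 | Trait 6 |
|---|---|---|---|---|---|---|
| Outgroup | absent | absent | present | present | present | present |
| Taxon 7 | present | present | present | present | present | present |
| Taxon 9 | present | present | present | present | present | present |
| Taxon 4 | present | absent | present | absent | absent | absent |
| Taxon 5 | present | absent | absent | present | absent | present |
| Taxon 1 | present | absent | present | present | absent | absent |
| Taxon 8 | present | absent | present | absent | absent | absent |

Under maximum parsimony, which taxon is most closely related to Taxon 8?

Taxon 4

Character polarity is set by the outgroup: the derived state is whichever differs from the outgroup's state, so for Trait 3, Trait 4, Trait 5, Trait 6 the derived state is 'absent', and for the remaining characters it is 'present'.
All ingroup taxa share the derived state 'present' for Trait 1; it defines the ingroup but does not resolve relationships within it.
Trait 2 (derived state 'present') is shared by Taxon 7 and Taxon 9 — a synapomorphy uniting that clade.
Trait 3: derived state 'absent' in Taxon 5 only — an autapomorphy, so it tells us nothing about relationships among taxa.
Trait 4 (derived state 'absent') is shared by Taxon 4 and Taxon 8 — a synapomorphy uniting that clade.
Trait 5 (derived state 'absent') is shared by Taxon 1, Taxon 4, Taxon 5, and Taxon 8 — a synapomorphy uniting that clade.
Only Taxon 1, Taxon 4, and Taxon 8 show the derived state 'absent' for Trait 6, supporting them as a clade.
Most parsimonious ingroup topology: ((Taxon 7,Taxon 9),(((Taxon 4,Taxon 8),Taxon 1),Taxon 5)).
Taxon 8 and Taxon 4 form a cherry on this tree, so they are sister taxa.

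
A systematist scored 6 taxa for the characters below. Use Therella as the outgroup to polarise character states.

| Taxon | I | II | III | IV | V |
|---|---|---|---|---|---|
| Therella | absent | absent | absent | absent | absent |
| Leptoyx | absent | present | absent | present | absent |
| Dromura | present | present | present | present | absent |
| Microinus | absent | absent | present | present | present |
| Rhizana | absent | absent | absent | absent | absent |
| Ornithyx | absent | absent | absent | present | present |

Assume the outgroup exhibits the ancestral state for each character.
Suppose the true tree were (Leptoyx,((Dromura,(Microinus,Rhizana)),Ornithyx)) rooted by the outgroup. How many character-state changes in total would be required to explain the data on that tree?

Map each character onto (Leptoyx,((Dromura,(Microinus,Rhizana)),Ornithyx)) (rooted by Therella) and count the minimum state changes it requires (Fitch parsimony):
I: 1; II: 2; III: 2; IV: 2; V: 2.
Total tree length = 9.

9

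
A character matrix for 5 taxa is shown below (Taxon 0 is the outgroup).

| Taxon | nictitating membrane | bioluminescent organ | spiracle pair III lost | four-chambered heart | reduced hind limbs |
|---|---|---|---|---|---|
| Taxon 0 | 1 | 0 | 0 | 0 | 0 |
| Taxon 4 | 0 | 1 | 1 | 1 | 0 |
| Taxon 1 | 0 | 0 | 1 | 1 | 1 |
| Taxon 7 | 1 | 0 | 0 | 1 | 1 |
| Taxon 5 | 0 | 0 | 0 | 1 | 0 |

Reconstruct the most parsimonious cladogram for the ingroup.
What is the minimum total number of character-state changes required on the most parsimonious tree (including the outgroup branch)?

Character polarity is set by the outgroup: the derived state is whichever differs from the outgroup's state, so for nictitating membrane the derived state is '0', and for the remaining characters it is '1'.
nictitating membrane (derived state '0') is shared by Taxon 1, Taxon 4, and Taxon 5 — a synapomorphy uniting that clade.
bioluminescent organ: derived state '1' in Taxon 4 only — an autapomorphy, so it tells us nothing about relationships among taxa.
spiracle pair III lost: derived state '1' in Taxon 1 and Taxon 4 only — synapomorphy for {Taxon 1, Taxon 4}.
All ingroup taxa share the derived state '1' for four-chambered heart; it defines the ingroup but does not resolve relationships within it.
reduced hind limbs groups Taxon 1 and Taxon 7, which is incompatible with the clades supported by the remaining characters; treating it as convergent (homoplasy) costs fewer steps than any alternative tree.
Most parsimonious ingroup topology: (((Taxon 4,Taxon 1),Taxon 5),Taxon 7).
Changes per character on this tree: nictitating membrane: 1; bioluminescent organ: 1; spiracle pair III lost: 1; four-chambered heart: 1; reduced hind limbs: 2.
Total = 6.

6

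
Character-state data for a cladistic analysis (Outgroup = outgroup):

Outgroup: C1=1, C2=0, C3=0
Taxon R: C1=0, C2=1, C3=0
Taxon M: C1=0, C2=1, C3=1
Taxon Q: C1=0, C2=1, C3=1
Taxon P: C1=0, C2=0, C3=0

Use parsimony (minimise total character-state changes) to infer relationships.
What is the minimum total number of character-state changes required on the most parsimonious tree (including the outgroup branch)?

3

Character polarity is set by the outgroup: the derived state is whichever differs from the outgroup's state, so for C1 the derived state is '0', and for the remaining characters it is '1'.
All ingroup taxa share the derived state '0' for C1; it defines the ingroup but does not resolve relationships within it.
C2: derived state '1' in Taxon M, Taxon Q, and Taxon R only — synapomorphy for {Taxon M, Taxon Q, Taxon R}.
C3 (derived state '1') is shared by Taxon M and Taxon Q — a synapomorphy uniting that clade.
Most parsimonious ingroup topology: ((Taxon R,(Taxon M,Taxon Q)),Taxon P).
Changes per character on this tree: C1: 1; C2: 1; C3: 1.
Total = 3.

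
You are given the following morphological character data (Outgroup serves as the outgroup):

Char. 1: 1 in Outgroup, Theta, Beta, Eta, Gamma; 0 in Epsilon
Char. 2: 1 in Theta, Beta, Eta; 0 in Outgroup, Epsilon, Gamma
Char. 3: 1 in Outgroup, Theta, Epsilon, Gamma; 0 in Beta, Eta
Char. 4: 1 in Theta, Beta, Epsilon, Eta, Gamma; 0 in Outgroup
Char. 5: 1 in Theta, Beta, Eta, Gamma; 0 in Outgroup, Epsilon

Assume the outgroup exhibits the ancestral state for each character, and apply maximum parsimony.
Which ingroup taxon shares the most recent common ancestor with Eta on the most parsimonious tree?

Character polarity is set by the outgroup: the derived state is whichever differs from the outgroup's state, so for Char. 1, Char. 3 the derived state is '0', and for the remaining characters it is '1'.
Char. 1: derived state '0' in Epsilon only — an autapomorphy, so it tells us nothing about relationships among taxa.
Char. 2 (derived state '1') is shared by Beta, Eta, and Theta — a synapomorphy uniting that clade.
Char. 3 (derived state '0') is shared by Beta and Eta — a synapomorphy uniting that clade.
All ingroup taxa share the derived state '1' for Char. 4; it defines the ingroup but does not resolve relationships within it.
Only Beta, Eta, Gamma, and Theta show the derived state '1' for Char. 5, supporting them as a clade.
Most parsimonious ingroup topology: (((Theta,(Beta,Eta)),Gamma),Epsilon).
Eta and Beta form a cherry on this tree, so they are sister taxa.

Beta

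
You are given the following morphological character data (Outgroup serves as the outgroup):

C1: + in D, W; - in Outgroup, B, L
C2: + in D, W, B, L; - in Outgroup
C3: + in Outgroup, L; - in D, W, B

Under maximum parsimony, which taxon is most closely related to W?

Character polarity is set by the outgroup: the derived state is whichever differs from the outgroup's state, so for C3 the derived state is '-', and for the remaining characters it is '+'.
Only D and W show the derived state '+' for C1, supporting them as a clade.
All ingroup taxa share the derived state '+' for C2; it defines the ingroup but does not resolve relationships within it.
Only B, D, and W show the derived state '-' for C3, supporting them as a clade.
Most parsimonious ingroup topology: (((D,W),B),L).
W and D form a cherry on this tree, so they are sister taxa.

D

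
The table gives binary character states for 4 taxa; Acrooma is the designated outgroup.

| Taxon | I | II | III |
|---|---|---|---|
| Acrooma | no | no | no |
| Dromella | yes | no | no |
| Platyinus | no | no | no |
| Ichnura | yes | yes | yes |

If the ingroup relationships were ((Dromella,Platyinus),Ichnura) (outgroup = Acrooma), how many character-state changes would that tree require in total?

Map each character onto ((Dromella,Platyinus),Ichnura) (rooted by Acrooma) and count the minimum state changes it requires (Fitch parsimony):
I: 2; II: 1; III: 1.
Total tree length = 4.

4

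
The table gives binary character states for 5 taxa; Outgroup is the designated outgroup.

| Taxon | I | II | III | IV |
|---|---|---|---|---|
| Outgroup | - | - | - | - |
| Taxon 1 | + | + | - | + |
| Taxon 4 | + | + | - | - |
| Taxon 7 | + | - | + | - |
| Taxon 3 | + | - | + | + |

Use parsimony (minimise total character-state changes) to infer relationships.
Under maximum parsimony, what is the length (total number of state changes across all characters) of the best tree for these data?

The outgroup has state '-' for every character, so '+' is the derived state throughout.
All ingroup taxa share the derived state '+' for I; it defines the ingroup but does not resolve relationships within it.
II (derived state '+') is shared by Taxon 1 and Taxon 4 — a synapomorphy uniting that clade.
III (derived state '+') is shared by Taxon 3 and Taxon 7 — a synapomorphy uniting that clade.
IV (state '+') occurs in Taxon 1 and Taxon 3 but conflicts with the nesting implied by the other characters — most parsimoniously interpreted as homoplasy.
Most parsimonious ingroup topology: ((Taxon 1,Taxon 4),(Taxon 7,Taxon 3)).
Changes per character on this tree: I: 1; II: 1; III: 1; IV: 2.
Total = 5.

5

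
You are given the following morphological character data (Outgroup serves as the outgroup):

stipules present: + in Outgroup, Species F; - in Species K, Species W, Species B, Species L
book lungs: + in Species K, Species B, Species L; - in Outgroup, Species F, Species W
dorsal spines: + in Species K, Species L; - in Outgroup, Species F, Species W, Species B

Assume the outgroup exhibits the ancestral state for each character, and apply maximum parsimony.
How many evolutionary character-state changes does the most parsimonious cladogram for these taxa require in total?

3

Character polarity is set by the outgroup: the derived state is whichever differs from the outgroup's state, so for stipules present the derived state is '-', and for the remaining characters it is '+'.
stipules present (derived state '-') is shared by Species B, Species K, Species L, and Species W — a synapomorphy uniting that clade.
Only Species B, Species K, and Species L show the derived state '+' for book lungs, supporting them as a clade.
dorsal spines (derived state '+') is shared by Species K and Species L — a synapomorphy uniting that clade.
Most parsimonious ingroup topology: (Species F,(((Species K,Species L),Species B),Species W)).
Changes per character on this tree: stipules present: 1; book lungs: 1; dorsal spines: 1.
Total = 3.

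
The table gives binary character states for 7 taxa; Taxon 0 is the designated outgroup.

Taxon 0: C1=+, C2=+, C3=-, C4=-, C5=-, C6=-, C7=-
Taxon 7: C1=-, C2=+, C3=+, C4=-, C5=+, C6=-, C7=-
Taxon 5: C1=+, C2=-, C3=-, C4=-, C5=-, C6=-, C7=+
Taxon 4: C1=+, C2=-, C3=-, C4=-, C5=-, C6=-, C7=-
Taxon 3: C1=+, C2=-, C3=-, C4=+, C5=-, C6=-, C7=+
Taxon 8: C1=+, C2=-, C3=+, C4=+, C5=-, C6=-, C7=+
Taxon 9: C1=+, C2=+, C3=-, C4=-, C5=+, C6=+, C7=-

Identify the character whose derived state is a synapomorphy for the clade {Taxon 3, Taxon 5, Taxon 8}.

C7

Character polarity is set by the outgroup: the derived state is whichever differs from the outgroup's state, so for C1, C2 the derived state is '-', and for the remaining characters it is '+'.
C1 (derived state '-') is unique to Taxon 7 (autapomorphy; uninformative for grouping).
Only Taxon 3, Taxon 4, Taxon 5, and Taxon 8 show the derived state '-' for C2, supporting them as a clade.
C3 groups Taxon 7 and Taxon 8, which is incompatible with the clades supported by the remaining characters; treating it as convergent (homoplasy) costs fewer steps than any alternative tree.
C4: derived state '+' in Taxon 3 and Taxon 8 only — synapomorphy for {Taxon 3, Taxon 8}.
C5: derived state '+' in Taxon 7 and Taxon 9 only — synapomorphy for {Taxon 7, Taxon 9}.
C6 (derived state '+') is unique to Taxon 9 (autapomorphy; uninformative for grouping).
C7 (derived state '+') is shared by Taxon 3, Taxon 5, and Taxon 8 — a synapomorphy uniting that clade.
Most parsimonious ingroup topology: ((Taxon 7,Taxon 9),((Taxon 5,(Taxon 3,Taxon 8)),Taxon 4)).
The clade {Taxon 3, Taxon 5, Taxon 8} is supported by C7: its derived state '+' occurs in exactly those taxa and in no other taxon (including the outgroup).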